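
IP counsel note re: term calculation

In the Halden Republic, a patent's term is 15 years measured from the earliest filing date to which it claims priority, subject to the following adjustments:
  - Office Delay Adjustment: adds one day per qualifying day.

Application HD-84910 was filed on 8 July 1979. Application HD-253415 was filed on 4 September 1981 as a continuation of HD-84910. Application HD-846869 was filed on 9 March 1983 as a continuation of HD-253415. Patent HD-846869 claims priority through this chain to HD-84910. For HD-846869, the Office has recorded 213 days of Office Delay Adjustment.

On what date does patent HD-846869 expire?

1995-02-06

Earliest priority filing: 8 July 1979.
Base term: 8 July 1979 + 15 years → 8 July 1994.
Office Delay Adjustment: +213 days → 6 February 1995.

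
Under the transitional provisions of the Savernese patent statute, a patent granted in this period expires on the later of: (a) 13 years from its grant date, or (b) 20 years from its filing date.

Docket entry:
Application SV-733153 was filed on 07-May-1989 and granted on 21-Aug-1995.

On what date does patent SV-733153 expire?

May 7, 2009

(a) grant + 13 years → 21 August 2008.
(b) filing + 20 years → 7 May 2009.
Later of the two: 7 May 2009.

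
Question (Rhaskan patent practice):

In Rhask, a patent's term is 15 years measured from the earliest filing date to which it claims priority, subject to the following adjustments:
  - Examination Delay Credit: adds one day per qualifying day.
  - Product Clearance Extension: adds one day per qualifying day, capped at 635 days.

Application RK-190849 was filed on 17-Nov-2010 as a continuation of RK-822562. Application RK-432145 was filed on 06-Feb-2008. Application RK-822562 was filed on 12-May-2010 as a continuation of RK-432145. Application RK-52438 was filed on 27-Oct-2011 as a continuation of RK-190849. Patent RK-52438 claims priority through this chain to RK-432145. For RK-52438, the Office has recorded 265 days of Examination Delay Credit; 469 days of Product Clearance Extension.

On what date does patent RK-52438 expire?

Earliest priority filing: 6 February 2008.
Base term: 6 February 2008 + 15 years → 6 February 2023.
Examination Delay Credit: +265 days → 29 October 2023.
Product Clearance Extension: 469 days (within the 635-day cap) → +469 days → 9 February 2025.

2025-02-09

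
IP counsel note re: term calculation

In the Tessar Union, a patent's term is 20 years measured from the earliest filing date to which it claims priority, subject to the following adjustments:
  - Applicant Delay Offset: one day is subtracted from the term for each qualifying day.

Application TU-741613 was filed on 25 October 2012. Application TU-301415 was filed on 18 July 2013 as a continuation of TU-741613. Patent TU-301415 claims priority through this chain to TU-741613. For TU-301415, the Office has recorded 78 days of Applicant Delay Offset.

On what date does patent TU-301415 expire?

Earliest priority filing: 25 October 2012.
Base term: 25 October 2012 + 20 years → 25 October 2032.
Applicant Delay Offset: −78 days → 8 August 2032.

2032-08-08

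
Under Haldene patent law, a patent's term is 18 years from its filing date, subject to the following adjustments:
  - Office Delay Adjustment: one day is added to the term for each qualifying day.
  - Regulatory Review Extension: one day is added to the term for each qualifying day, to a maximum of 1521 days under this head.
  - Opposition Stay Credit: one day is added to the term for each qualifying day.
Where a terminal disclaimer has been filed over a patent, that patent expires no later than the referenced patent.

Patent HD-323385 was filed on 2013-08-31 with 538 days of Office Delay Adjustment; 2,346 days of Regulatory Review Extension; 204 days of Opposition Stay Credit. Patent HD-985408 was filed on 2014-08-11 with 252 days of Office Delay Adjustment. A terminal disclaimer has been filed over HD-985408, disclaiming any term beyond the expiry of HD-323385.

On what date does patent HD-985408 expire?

Natural term of HD-985408:
  Base: filing + 18 years → 11 August 2032.
  Office Delay Adjustment: +252 days → 20 April 2033.
Expiry of referenced patent HD-323385:
  Base: filing + 18 years → 31 August 2031.
  Office Delay Adjustment: +538 days → 19 February 2033.
  Regulatory Review Extension: 2346 days claimed exceeds the 1521-day cap, so +1521 days → 20 April 2037.
  Opposition Stay Credit: +204 days → 10 November 2037.
Terminal disclaimer: HD-985408 expires on the earlier of 20 April 2033 and 10 November 2037.

2033-04-20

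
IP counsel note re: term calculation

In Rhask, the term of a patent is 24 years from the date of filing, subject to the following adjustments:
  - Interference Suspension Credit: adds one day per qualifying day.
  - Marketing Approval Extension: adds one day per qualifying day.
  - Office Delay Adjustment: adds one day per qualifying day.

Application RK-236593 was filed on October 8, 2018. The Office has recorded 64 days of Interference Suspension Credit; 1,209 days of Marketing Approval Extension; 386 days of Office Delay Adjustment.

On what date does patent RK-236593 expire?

2047-04-24

Base term: filing date + 24 years → 8 October 2042.
Interference Suspension Credit: +64 days → 11 December 2042.
Marketing Approval Extension: +1209 days → 3 April 2046.
Office Delay Adjustment: +386 days → 24 April 2047.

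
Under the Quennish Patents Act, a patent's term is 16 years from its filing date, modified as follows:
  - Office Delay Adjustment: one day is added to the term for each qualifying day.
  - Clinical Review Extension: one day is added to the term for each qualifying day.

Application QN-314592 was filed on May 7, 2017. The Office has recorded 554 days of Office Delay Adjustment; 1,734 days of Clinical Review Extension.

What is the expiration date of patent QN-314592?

Base term: filing date + 16 years → 7 May 2033.
Office Delay Adjustment: +554 days → 12 November 2034.
Clinical Review Extension: +1734 days → 12 August 2039.

August 12, 2039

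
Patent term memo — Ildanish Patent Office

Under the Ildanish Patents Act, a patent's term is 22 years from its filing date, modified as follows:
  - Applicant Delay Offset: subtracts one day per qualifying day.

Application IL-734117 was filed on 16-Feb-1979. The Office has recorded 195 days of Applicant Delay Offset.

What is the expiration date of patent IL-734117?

2000-08-05

Base term: filing date + 22 years → 16 February 2001.
Applicant Delay Offset: −195 days → 5 August 2000.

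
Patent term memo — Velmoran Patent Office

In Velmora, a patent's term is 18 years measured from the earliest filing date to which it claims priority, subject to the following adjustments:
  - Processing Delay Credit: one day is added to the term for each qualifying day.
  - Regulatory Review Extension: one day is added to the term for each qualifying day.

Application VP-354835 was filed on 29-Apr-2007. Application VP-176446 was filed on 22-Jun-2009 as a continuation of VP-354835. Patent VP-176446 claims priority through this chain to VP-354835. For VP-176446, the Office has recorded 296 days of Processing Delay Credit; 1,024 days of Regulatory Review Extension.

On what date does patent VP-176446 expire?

2028-12-09

Earliest priority filing: 29 April 2007.
Base term: 29 April 2007 + 18 years → 29 April 2025.
Processing Delay Credit: +296 days → 19 February 2026.
Regulatory Review Extension: +1024 days → 9 December 2028.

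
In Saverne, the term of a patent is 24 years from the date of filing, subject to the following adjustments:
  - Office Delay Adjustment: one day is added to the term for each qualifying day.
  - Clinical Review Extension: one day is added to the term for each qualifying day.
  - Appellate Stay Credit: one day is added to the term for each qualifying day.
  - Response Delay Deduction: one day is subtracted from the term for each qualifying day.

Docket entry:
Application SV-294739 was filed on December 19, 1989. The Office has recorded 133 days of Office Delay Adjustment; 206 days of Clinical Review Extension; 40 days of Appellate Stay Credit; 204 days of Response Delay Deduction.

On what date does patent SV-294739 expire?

June 12, 2014

Base term: filing date + 24 years → 19 December 2013.
Office Delay Adjustment: +133 days → 1 May 2014.
Clinical Review Extension: +206 days → 23 November 2014.
Appellate Stay Credit: +40 days → 2 January 2015.
Response Delay Deduction: −204 days → 12 June 2014.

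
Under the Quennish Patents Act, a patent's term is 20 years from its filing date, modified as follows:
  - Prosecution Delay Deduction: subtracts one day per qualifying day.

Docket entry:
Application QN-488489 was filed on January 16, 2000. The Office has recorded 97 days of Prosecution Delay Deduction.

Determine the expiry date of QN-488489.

2019-10-11

Base term: filing date + 20 years → 16 January 2020.
Prosecution Delay Deduction: −97 days → 11 October 2019.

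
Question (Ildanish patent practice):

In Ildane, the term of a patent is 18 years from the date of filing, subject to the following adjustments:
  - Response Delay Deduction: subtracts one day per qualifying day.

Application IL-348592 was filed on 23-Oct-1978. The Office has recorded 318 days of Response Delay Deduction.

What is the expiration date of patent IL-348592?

Base term: filing date + 18 years → 23 October 1996.
Response Delay Deduction: −318 days → 10 December 1995.

1995-12-10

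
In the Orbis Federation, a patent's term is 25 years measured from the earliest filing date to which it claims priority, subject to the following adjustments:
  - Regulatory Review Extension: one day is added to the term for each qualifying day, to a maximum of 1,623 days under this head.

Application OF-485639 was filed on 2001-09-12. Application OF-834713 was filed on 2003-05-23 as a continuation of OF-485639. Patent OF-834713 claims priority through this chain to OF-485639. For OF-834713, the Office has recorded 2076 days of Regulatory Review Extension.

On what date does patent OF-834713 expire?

February 21, 2031

Earliest priority filing: 12 September 2001.
Base term: 12 September 2001 + 25 years → 12 September 2026.
Regulatory Review Extension: 2076 days claimed exceeds the 1623-day cap, so +1623 days → 21 February 2031.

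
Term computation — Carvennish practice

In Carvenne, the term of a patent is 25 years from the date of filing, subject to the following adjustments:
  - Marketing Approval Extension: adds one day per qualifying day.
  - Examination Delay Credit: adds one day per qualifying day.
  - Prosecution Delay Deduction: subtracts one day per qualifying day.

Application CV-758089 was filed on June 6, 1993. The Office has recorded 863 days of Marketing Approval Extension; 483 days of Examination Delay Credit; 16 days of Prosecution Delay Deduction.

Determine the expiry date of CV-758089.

2022-01-26

Base term: filing date + 25 years → 6 June 2018.
Marketing Approval Extension: +863 days → 16 October 2020.
Examination Delay Credit: +483 days → 11 February 2022.
Prosecution Delay Deduction: −16 days → 26 January 2022.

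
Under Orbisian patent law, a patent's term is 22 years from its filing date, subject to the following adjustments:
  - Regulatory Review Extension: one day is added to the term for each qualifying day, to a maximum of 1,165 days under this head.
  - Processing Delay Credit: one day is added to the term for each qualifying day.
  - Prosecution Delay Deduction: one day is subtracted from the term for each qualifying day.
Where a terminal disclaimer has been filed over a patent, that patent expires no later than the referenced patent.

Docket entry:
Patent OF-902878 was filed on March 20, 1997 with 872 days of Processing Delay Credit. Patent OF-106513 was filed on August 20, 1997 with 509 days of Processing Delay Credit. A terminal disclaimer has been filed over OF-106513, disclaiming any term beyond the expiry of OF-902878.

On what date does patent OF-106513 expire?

Natural term of OF-106513:
  Base: filing + 22 years → 20 August 2019.
  Processing Delay Credit: +509 days → 10 January 2021.
Expiry of referenced patent OF-902878:
  Base: filing + 22 years → 20 March 2019.
  Processing Delay Credit: +872 days → 8 August 2021.
Terminal disclaimer: OF-106513 expires on the earlier of 10 January 2021 and 8 August 2021.

2021-01-10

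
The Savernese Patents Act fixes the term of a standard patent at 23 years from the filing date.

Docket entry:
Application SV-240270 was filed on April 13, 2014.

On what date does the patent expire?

Filing date + 23 years → 13 April 2037.

2037-04-13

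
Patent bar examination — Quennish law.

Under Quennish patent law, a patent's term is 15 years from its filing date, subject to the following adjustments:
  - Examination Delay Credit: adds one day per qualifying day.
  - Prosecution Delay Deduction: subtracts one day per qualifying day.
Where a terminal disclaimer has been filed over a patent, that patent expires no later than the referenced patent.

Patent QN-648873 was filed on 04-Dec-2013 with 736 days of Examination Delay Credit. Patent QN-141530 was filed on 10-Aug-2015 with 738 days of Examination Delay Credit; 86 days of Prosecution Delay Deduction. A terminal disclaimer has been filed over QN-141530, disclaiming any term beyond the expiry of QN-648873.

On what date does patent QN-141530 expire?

Natural term of QN-141530:
  Base: filing + 15 years → 10 August 2030.
  Examination Delay Credit: +738 days → 17 August 2032.
  Prosecution Delay Deduction: −86 days → 23 May 2032.
Expiry of referenced patent QN-648873:
  Base: filing + 15 years → 4 December 2028.
  Examination Delay Credit: +736 days → 10 December 2030.
Terminal disclaimer: QN-141530 expires on the earlier of 23 May 2032 and 10 December 2030.

December 10, 2030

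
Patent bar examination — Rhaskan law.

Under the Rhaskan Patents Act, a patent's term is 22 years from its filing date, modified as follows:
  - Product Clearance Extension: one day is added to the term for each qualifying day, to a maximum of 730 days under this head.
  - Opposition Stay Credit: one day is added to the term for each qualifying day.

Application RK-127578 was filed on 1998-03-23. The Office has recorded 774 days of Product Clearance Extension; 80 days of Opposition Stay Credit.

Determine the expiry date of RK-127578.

2022-06-11

Base term: filing date + 22 years → 23 March 2020.
Product Clearance Extension: 774 days claimed exceeds the 730-day cap, so +730 days → 23 March 2022.
Opposition Stay Credit: +80 days → 11 June 2022.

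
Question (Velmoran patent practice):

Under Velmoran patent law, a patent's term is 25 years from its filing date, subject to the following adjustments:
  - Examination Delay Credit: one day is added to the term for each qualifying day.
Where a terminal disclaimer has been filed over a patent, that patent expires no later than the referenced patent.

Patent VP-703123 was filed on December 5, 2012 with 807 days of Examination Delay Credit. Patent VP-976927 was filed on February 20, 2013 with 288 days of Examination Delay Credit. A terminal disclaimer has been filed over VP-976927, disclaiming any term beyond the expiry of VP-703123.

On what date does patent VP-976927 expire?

Natural term of VP-976927:
  Base: filing + 25 years → 20 February 2038.
  Examination Delay Credit: +288 days → 5 December 2038.
Expiry of referenced patent VP-703123:
  Base: filing + 25 years → 5 December 2037.
  Examination Delay Credit: +807 days → 20 February 2040.
Terminal disclaimer: VP-976927 expires on the earlier of 5 December 2038 and 20 February 2040.

December 5, 2038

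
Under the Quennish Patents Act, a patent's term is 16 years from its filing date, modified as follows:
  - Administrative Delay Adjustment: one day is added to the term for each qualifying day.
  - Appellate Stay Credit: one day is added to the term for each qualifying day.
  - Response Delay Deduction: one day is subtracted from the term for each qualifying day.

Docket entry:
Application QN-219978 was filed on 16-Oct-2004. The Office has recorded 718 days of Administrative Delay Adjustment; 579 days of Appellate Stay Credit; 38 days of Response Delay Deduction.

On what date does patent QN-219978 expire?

2024-03-28

Base term: filing date + 16 years → 16 October 2020.
Administrative Delay Adjustment: +718 days → 4 October 2022.
Appellate Stay Credit: +579 days → 5 May 2024.
Response Delay Deduction: −38 days → 28 March 2024.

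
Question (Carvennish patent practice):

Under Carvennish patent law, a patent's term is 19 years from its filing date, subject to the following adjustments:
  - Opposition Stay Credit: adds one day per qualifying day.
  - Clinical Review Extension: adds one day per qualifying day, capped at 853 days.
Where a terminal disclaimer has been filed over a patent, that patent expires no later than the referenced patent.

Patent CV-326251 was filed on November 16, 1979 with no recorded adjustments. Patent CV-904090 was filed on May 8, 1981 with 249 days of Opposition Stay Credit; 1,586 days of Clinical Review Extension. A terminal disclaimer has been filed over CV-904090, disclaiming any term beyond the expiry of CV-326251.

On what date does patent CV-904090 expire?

Natural term of CV-904090:
  Base: filing + 19 years → 8 May 2000.
  Opposition Stay Credit: +249 days → 12 January 2001.
  Clinical Review Extension: 1586 days claimed exceeds the 853-day cap, so +853 days → 15 May 2003.
Expiry of referenced patent CV-326251:
  Base: filing + 19 years → 16 November 1998.
Terminal disclaimer: CV-904090 expires on the earlier of 15 May 2003 and 16 November 1998.

1998-11-16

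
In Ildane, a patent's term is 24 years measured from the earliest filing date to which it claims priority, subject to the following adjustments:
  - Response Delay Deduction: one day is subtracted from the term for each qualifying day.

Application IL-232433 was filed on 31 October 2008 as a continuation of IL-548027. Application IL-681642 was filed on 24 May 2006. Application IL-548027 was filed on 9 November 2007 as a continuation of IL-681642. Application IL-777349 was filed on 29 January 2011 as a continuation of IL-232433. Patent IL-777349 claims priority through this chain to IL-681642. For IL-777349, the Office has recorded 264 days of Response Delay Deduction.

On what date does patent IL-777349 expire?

2029-09-02

Earliest priority filing: 24 May 2006.
Base term: 24 May 2006 + 24 years → 24 May 2030.
Response Delay Deduction: −264 days → 2 September 2029.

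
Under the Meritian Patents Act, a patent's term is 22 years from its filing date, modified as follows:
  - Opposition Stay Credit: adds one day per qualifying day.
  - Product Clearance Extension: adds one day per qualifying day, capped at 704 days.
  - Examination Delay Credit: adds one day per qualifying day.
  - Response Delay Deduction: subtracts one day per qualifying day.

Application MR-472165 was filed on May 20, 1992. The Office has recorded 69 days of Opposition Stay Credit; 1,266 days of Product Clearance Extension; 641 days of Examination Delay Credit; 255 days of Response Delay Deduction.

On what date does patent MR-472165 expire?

Base term: filing date + 22 years → 20 May 2014.
Opposition Stay Credit: +69 days → 28 July 2014.
Product Clearance Extension: 1266 days claimed exceeds the 704-day cap, so +704 days → 1 July 2016.
Examination Delay Credit: +641 days → 3 April 2018.
Response Delay Deduction: −255 days → 22 July 2017.

2017-07-22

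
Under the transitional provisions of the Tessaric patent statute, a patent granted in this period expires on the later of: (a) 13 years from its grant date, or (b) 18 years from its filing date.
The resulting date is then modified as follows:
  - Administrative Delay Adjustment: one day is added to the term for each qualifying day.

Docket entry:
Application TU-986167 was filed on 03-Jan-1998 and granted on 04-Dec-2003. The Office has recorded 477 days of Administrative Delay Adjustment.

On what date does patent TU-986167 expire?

2018-03-26

(a) grant + 13 years → 4 December 2016.
(b) filing + 18 years → 3 January 2016.
Later of the two: 4 December 2016.
Administrative Delay Adjustment: +477 days → 26 March 2018.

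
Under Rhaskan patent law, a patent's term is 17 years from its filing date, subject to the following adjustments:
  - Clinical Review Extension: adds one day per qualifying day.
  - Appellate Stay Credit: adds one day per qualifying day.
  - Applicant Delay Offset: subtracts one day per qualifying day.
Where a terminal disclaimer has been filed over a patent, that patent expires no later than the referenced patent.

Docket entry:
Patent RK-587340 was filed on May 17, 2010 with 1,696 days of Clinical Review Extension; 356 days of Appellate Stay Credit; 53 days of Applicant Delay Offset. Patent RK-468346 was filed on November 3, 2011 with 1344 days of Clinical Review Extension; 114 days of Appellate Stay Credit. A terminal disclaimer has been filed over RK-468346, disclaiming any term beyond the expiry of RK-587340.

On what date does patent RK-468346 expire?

October 31, 2032

Natural term of RK-468346:
  Base: filing + 17 years → 3 November 2028.
  Clinical Review Extension: +1344 days → 9 July 2032.
  Appellate Stay Credit: +114 days → 31 October 2032.
Expiry of referenced patent RK-587340:
  Base: filing + 17 years → 17 May 2027.
  Clinical Review Extension: +1696 days → 7 January 2032.
  Appellate Stay Credit: +356 days → 28 December 2032.
  Applicant Delay Offset: −53 days → 5 November 2032.
Terminal disclaimer: RK-468346 expires on the earlier of 31 October 2032 and 5 November 2032.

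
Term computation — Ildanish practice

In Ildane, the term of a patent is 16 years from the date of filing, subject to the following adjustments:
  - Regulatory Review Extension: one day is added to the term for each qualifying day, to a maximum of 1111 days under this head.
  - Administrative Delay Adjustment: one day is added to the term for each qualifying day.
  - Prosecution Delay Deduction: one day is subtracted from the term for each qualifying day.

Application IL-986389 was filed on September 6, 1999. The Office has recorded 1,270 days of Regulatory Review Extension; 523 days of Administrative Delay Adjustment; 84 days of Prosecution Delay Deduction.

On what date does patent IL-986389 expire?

Base term: filing date + 16 years → 6 September 2015.
Regulatory Review Extension: 1270 days claimed exceeds the 1111-day cap, so +1111 days → 21 September 2018.
Administrative Delay Adjustment: +523 days → 26 February 2020.
Prosecution Delay Deduction: −84 days → 4 December 2019.

2019-12-04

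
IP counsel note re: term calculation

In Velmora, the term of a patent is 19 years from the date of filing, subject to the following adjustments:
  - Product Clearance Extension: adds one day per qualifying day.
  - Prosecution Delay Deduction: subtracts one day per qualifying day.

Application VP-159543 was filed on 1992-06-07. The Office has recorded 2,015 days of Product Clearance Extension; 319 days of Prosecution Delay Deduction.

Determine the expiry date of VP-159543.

Base term: filing date + 19 years → 7 June 2011.
Product Clearance Extension: +2015 days → 12 December 2016.
Prosecution Delay Deduction: −319 days → 28 January 2016.

January 28, 2016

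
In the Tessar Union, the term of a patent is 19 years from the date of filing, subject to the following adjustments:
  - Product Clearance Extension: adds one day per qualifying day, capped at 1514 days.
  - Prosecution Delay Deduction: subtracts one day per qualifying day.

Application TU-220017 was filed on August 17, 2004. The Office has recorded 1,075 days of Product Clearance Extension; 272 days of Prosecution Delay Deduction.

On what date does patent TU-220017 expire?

2025-10-28

Base term: filing date + 19 years → 17 August 2023.
Product Clearance Extension: 1075 days (within the 1514-day cap) → +1075 days → 27 July 2026.
Prosecution Delay Deduction: −272 days → 28 October 2025.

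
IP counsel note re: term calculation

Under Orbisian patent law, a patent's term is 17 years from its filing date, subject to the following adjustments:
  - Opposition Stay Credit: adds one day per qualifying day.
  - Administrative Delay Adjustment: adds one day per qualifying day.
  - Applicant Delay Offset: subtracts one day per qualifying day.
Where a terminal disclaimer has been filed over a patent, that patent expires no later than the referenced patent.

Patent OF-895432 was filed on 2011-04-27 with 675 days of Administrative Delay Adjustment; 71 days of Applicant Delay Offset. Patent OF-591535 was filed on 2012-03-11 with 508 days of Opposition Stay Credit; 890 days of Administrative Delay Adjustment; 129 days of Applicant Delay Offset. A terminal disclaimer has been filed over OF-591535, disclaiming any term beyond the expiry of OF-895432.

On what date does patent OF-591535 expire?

Natural term of OF-591535:
  Base: filing + 17 years → 11 March 2029.
  Opposition Stay Credit: +508 days → 1 August 2030.
  Administrative Delay Adjustment: +890 days → 7 January 2033.
  Applicant Delay Offset: −129 days → 31 August 2032.
Expiry of referenced patent OF-895432:
  Base: filing + 17 years → 27 April 2028.
  Administrative Delay Adjustment: +675 days → 3 March 2030.
  Applicant Delay Offset: −71 days → 22 December 2029.
Terminal disclaimer: OF-591535 expires on the earlier of 31 August 2032 and 22 December 2029.

December 22, 2029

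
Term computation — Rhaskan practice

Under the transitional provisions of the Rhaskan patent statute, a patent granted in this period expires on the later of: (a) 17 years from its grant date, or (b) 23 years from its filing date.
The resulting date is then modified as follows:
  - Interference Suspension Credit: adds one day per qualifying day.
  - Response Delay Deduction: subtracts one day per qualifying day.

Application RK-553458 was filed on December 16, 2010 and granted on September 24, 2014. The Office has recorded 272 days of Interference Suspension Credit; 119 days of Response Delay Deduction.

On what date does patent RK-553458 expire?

May 18, 2034

(a) grant + 17 years → 24 September 2031.
(b) filing + 23 years → 16 December 2033.
Later of the two: 16 December 2033.
Interference Suspension Credit: +272 days → 14 September 2034.
Response Delay Deduction: −119 days → 18 May 2034.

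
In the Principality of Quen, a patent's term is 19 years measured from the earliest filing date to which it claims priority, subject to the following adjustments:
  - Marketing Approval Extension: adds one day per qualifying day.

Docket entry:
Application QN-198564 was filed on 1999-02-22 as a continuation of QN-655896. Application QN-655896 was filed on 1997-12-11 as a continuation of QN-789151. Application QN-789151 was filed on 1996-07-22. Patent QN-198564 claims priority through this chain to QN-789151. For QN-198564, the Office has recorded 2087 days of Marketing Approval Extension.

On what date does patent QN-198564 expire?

April 8, 2021

Earliest priority filing: 22 July 1996.
Base term: 22 July 1996 + 19 years → 22 July 2015.
Marketing Approval Extension: +2087 days → 8 April 2021.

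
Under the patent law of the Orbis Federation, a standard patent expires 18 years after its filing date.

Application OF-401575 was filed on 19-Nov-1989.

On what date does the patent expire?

Filing date + 18 years → 19 November 2007.

2007-11-19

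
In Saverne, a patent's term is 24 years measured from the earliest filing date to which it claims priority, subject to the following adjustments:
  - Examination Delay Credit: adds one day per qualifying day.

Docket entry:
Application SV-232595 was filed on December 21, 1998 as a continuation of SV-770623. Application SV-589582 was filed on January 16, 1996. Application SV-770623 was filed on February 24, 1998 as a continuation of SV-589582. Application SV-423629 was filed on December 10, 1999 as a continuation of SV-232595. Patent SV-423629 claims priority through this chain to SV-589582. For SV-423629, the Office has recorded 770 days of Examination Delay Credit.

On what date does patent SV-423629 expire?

Earliest priority filing: 16 January 1996.
Base term: 16 January 1996 + 24 years → 16 January 2020.
Examination Delay Credit: +770 days → 24 February 2022.

February 24, 2022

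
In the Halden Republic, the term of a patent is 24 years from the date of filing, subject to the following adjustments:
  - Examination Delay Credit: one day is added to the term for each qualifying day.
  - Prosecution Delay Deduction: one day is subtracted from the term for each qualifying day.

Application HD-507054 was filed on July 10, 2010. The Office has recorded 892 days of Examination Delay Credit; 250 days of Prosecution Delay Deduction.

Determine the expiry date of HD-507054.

Base term: filing date + 24 years → 10 July 2034.
Examination Delay Credit: +892 days → 18 December 2036.
Prosecution Delay Deduction: −250 days → 12 April 2036.

April 12, 2036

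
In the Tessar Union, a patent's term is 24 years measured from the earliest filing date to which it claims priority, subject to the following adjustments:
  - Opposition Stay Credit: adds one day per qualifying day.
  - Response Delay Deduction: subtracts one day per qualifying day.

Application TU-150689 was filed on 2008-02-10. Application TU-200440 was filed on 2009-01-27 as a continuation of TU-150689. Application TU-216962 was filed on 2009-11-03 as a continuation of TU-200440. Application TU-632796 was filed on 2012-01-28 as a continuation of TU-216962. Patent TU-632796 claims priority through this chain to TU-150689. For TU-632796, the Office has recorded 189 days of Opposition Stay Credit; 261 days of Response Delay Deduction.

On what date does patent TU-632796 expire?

Earliest priority filing: 10 February 2008.
Base term: 10 February 2008 + 24 years → 10 February 2032.
Opposition Stay Credit: +189 days → 17 August 2032.
Response Delay Deduction: −261 days → 30 November 2031.

2031-11-30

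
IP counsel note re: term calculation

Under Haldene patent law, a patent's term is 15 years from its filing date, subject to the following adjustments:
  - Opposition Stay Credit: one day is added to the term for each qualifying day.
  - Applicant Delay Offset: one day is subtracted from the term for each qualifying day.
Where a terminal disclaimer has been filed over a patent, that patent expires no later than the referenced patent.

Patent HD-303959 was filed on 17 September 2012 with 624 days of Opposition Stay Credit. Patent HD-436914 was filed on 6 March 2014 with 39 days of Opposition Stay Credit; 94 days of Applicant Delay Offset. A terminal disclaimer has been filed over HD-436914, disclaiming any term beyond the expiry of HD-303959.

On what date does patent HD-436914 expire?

January 10, 2029

Natural term of HD-436914:
  Base: filing + 15 years → 6 March 2029.
  Opposition Stay Credit: +39 days → 14 April 2029.
  Applicant Delay Offset: −94 days → 10 January 2029.
Expiry of referenced patent HD-303959:
  Base: filing + 15 years → 17 September 2027.
  Opposition Stay Credit: +624 days → 2 June 2029.
Terminal disclaimer: HD-436914 expires on the earlier of 10 January 2029 and 2 June 2029.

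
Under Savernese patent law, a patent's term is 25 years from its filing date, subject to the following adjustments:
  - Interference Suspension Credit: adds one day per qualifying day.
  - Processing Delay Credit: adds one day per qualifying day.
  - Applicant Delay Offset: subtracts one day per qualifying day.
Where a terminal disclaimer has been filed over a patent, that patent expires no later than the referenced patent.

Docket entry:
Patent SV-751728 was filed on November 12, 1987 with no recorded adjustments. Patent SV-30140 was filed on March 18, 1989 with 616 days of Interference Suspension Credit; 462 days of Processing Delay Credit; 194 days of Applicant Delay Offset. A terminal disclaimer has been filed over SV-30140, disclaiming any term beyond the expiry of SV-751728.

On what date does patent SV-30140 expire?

2012-11-12

Natural term of SV-30140:
  Base: filing + 25 years → 18 March 2014.
  Interference Suspension Credit: +616 days → 24 November 2015.
  Processing Delay Credit: +462 days → 28 February 2017.
  Applicant Delay Offset: −194 days → 18 August 2016.
Expiry of referenced patent SV-751728:
  Base: filing + 25 years → 12 November 2012.
Terminal disclaimer: SV-30140 expires on the earlier of 18 August 2016 and 12 November 2012.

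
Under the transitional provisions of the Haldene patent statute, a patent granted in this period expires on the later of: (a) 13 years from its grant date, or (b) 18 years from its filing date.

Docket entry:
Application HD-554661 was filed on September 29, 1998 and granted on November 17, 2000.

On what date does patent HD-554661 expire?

(a) grant + 13 years → 17 November 2013.
(b) filing + 18 years → 29 September 2016.
Later of the two: 29 September 2016.

September 29, 2016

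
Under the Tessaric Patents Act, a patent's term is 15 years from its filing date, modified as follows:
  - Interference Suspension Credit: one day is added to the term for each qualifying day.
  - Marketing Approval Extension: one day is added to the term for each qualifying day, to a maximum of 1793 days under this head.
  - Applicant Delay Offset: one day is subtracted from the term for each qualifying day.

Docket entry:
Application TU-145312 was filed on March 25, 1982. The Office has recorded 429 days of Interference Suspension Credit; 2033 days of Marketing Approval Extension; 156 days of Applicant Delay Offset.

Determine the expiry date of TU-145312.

Base term: filing date + 15 years → 25 March 1997.
Interference Suspension Credit: +429 days → 28 May 1998.
Marketing Approval Extension: 2033 days claimed exceeds the 1793-day cap, so +1793 days → 25 April 2003.
Applicant Delay Offset: −156 days → 20 November 2002.

November 20, 2002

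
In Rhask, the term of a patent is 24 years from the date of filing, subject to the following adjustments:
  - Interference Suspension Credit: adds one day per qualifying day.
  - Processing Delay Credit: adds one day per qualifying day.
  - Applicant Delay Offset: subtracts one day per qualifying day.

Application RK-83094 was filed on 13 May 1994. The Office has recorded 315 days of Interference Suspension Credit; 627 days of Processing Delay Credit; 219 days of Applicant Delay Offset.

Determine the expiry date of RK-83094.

May 5, 2020

Base term: filing date + 24 years → 13 May 2018.
Interference Suspension Credit: +315 days → 24 March 2019.
Processing Delay Credit: +627 days → 10 December 2020.
Applicant Delay Offset: −219 days → 5 May 2020.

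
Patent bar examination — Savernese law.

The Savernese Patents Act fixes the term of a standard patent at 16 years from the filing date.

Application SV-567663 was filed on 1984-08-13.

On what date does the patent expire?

August 13, 2000

Filing date + 16 years → 13 August 2000.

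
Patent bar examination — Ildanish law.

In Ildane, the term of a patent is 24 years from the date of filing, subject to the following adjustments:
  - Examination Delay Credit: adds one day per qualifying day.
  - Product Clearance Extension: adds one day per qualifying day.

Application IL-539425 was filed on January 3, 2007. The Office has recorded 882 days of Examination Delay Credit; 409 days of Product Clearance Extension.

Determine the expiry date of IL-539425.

July 17, 2034

Base term: filing date + 24 years → 3 January 2031.
Examination Delay Credit: +882 days → 3 June 2033.
Product Clearance Extension: +409 days → 17 July 2034.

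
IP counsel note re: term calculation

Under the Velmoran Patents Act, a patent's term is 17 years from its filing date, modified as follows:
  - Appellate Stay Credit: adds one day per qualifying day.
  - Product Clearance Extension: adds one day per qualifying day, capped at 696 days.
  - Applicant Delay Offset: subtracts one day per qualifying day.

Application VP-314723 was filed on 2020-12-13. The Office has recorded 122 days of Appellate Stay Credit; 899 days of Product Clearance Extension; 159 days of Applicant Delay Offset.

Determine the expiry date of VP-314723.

Base term: filing date + 17 years → 13 December 2037.
Appellate Stay Credit: +122 days → 14 April 2038.
Product Clearance Extension: 899 days claimed exceeds the 696-day cap, so +696 days → 10 March 2040.
Applicant Delay Offset: −159 days → 3 October 2039.

October 3, 2039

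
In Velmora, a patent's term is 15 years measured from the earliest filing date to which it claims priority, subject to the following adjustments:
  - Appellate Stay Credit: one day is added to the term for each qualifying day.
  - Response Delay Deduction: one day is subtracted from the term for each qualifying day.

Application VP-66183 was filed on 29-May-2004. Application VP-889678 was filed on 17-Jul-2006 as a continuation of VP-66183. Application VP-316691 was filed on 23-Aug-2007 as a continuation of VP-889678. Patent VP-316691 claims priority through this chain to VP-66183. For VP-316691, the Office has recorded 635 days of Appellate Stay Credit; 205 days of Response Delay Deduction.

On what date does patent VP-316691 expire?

August 1, 2020

Earliest priority filing: 29 May 2004.
Base term: 29 May 2004 + 15 years → 29 May 2019.
Appellate Stay Credit: +635 days → 22 February 2021.
Response Delay Deduction: −205 days → 1 August 2020.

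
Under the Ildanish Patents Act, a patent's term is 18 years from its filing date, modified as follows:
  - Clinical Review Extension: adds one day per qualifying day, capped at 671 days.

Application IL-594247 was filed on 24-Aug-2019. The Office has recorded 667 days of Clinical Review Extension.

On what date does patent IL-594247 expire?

June 22, 2039

Base term: filing date + 18 years → 24 August 2037.
Clinical Review Extension: 667 days (within the 671-day cap) → +667 days → 22 June 2039.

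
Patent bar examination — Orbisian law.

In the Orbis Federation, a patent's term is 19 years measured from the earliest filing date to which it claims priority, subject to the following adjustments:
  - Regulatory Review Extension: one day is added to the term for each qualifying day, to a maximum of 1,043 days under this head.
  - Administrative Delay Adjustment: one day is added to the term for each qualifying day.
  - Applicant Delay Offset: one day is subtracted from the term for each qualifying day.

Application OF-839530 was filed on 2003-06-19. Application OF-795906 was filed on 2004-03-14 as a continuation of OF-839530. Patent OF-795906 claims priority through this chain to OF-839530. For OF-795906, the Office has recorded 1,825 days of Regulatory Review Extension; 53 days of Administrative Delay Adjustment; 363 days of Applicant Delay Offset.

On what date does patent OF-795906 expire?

Earliest priority filing: 19 June 2003.
Base term: 19 June 2003 + 19 years → 19 June 2022.
Regulatory Review Extension: 1825 days claimed exceeds the 1043-day cap, so +1043 days → 27 April 2025.
Administrative Delay Adjustment: +53 days → 19 June 2025.
Applicant Delay Offset: −363 days → 21 June 2024.

2024-06-21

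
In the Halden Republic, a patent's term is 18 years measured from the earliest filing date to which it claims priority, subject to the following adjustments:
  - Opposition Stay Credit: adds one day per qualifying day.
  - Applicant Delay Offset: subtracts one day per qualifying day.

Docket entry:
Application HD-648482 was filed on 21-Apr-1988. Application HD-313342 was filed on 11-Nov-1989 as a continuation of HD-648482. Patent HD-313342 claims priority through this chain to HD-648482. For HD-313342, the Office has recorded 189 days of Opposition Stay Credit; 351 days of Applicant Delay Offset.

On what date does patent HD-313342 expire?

Earliest priority filing: 21 April 1988.
Base term: 21 April 1988 + 18 years → 21 April 2006.
Opposition Stay Credit: +189 days → 27 October 2006.
Applicant Delay Offset: −351 days → 10 November 2005.

2005-11-10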